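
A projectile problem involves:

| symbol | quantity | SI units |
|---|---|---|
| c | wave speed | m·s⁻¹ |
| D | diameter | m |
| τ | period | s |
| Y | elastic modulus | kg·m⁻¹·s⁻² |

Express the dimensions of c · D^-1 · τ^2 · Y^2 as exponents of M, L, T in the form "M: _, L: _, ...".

M: 2, L: -2, T: -3

Collect each base-dimension exponent across the product:
  M: (0) − (0) + 2·(0) + 2·(1) = 2
  L: (1) − (1) + 2·(0) + 2·(-1) = -2
  T: (-1) − (0) + 2·(1) + 2·(-2) = -3
So the dimensions are [M² L⁻² T⁻³].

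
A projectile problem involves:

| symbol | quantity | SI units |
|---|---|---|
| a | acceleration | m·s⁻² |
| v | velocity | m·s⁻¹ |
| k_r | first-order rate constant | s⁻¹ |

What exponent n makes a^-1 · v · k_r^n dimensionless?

1

Balance the T exponent: (-1)·n from k_r, plus −(-2) + (-1) = 1 from the rest, must sum to zero.
−n + 1 = 0, so n = 1.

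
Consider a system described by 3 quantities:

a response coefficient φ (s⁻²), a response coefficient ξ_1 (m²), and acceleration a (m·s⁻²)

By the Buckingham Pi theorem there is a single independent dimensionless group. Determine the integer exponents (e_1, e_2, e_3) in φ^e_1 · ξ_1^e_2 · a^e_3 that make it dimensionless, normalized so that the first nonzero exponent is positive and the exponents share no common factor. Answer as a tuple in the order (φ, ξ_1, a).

(2, 1, -2)

L: e_1·(0) + e_2·(2) + e_3·(1) = 0
T: e_1·(-2) + e_2·(0) + e_3·(-2) = 0
Solving this homogeneous linear system for the smallest-integer solution (first nonzero entry positive) gives (2, 1, -2).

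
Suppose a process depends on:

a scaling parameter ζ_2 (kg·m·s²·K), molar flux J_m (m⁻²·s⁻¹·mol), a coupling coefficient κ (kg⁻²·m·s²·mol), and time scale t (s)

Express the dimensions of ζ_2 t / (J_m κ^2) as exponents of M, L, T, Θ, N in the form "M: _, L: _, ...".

Collect each base-dimension exponent across the product:
  M: (1) − (0) − 2·(-2) + (0) = 5
  L: (1) − (-2) − 2·(1) + (0) = 1
  T: (2) − (-1) − 2·(2) + (1) = 0
  Θ: (1) − (0) − 2·(0) + (0) = 1
  N: (0) − (1) − 2·(1) + (0) = -3
So the dimensions are [M⁵ L Θ N⁻³].

M: 5, L: 1, T: 0, Θ: 1, N: -3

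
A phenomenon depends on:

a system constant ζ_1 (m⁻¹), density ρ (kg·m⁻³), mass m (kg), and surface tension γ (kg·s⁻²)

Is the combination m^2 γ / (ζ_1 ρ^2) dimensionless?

no

Sum the exponent of each base dimension across the product:
  M: −[ζ_1]_M − 2·[ρ]_M + 2·[m]_M + [γ]_M = −(0) − 2·(1) + 2·(1) + (1) = 1
  L: −[ζ_1]_L − 2·[ρ]_L + 2·[m]_L + [γ]_L = −(-1) − 2·(-3) + 2·(0) + (0) = 7
  T: −[ζ_1]_T − 2·[ρ]_T + 2·[m]_T + [γ]_T = −(0) − 2·(0) + 2·(0) + (-2) = -2
Net dimensions [M L⁷ T⁻²] ≠ [1] — not dimensionless.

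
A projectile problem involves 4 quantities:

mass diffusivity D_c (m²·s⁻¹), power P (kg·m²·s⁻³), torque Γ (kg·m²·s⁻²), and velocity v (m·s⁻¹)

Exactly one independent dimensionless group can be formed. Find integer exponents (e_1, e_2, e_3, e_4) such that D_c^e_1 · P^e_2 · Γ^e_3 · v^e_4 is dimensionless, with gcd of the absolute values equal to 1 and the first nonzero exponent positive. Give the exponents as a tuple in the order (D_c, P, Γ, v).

(1, 1, -1, -2)

M: e_1·(0) + e_2·(1) + e_3·(1) + e_4·(0) = 0
L: e_1·(2) + e_2·(2) + e_3·(2) + e_4·(1) = 0
T: e_1·(-1) + e_2·(-3) + e_3·(-2) + e_4·(-1) = 0
Solving this homogeneous linear system for the smallest-integer solution (first nonzero entry positive) gives (1, 1, -1, -2).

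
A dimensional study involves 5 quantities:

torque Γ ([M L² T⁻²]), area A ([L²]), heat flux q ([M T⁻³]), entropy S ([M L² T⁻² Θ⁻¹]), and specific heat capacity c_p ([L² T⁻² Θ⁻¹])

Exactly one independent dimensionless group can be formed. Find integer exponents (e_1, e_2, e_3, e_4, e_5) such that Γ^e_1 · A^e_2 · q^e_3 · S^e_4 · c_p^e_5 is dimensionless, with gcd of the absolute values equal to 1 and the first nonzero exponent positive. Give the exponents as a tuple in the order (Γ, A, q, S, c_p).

M: e_1·(1) + e_2·(0) + e_3·(1) + e_4·(1) + e_5·(0) = 0
L: e_1·(2) + e_2·(2) + e_3·(0) + e_4·(2) + e_5·(2) = 0
T: e_1·(-2) + e_2·(0) + e_3·(-3) + e_4·(-2) + e_5·(-2) = 0
Θ: e_1·(0) + e_2·(0) + e_3·(0) + e_4·(-1) + e_5·(-1) = 0
Solving this homogeneous linear system for the smallest-integer solution (first nonzero entry positive) gives (3, -3, -2, -1, 1).

(3, -3, -2, -1, 1)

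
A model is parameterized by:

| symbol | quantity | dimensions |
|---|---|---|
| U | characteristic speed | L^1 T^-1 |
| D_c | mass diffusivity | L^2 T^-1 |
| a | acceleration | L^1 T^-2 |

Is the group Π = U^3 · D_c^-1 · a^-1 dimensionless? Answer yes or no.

yes

Sum the exponent of each base dimension across the product:
  L: 3·[U]_L − [D_c]_L − [a]_L = 3·(1) − (2) − (1) = 0
  T: 3·[U]_T − [D_c]_T − [a]_T = 3·(-1) − (-1) − (-2) = 0
All base exponents vanish — dimensionless.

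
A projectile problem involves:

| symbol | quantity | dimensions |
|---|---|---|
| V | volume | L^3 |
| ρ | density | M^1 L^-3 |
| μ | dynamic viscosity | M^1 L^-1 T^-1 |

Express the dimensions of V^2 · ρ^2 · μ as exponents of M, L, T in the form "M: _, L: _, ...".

M: 3, L: -1, T: -1

Collect each base-dimension exponent across the product:
  M: 2·(0) + 2·(1) + (1) = 3
  L: 2·(3) + 2·(-3) + (-1) = -1
  T: 2·(0) + 2·(0) + (-1) = -1
So the dimensions are [M³ L⁻¹ T⁻¹].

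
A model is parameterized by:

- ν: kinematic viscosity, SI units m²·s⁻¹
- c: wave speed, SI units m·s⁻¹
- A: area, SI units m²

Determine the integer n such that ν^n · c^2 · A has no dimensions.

Balance the L exponent: (2)·n from ν, plus 2·(1) + (2) = 4 from the rest, must sum to zero.
2n + 4 = 0, so n = -2.

-2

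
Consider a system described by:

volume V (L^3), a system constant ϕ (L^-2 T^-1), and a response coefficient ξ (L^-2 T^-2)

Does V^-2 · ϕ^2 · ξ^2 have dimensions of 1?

Sum the exponent of each base dimension across the product:
  L: −2·[V]_L + 2·[ϕ]_L + 2·[ξ]_L = −2·(3) + 2·(-2) + 2·(-2) = -14
  T: −2·[V]_T + 2·[ϕ]_T + 2·[ξ]_T = −2·(0) + 2·(-1) + 2·(-2) = -6
Net dimensions [L⁻¹⁴ T⁻⁶] ≠ [1] — not dimensionless.

no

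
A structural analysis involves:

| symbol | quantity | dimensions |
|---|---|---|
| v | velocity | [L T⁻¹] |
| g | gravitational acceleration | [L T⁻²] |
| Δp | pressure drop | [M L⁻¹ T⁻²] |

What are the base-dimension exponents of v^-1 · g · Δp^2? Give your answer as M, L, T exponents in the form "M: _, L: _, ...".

Collect each base-dimension exponent across the product:
  M: −(0) + (0) + 2·(1) = 2
  L: −(1) + (1) + 2·(-1) = -2
  T: −(-1) + (-2) + 2·(-2) = -5
So the dimensions are [M² L⁻² T⁻⁵].

M: 2, L: -2, T: -5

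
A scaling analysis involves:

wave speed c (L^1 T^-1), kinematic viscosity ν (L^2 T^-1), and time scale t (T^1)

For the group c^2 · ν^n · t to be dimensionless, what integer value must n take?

Balance the L exponent: (2)·n from ν, plus 2·(1) + (0) = 2 from the rest, must sum to zero.
2n + 2 = 0, so n = -1.

-1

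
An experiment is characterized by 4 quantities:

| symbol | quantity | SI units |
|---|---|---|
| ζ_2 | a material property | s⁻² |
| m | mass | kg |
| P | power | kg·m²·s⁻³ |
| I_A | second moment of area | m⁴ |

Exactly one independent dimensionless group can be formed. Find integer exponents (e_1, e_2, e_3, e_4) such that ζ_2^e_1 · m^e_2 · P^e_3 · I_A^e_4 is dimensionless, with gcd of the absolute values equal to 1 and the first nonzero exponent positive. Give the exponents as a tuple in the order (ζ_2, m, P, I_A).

(3, 2, -2, 1)

M: e_1·(0) + e_2·(1) + e_3·(1) + e_4·(0) = 0
L: e_1·(0) + e_2·(0) + e_3·(2) + e_4·(4) = 0
T: e_1·(-2) + e_2·(0) + e_3·(-3) + e_4·(0) = 0
Solving this homogeneous linear system for the smallest-integer solution (first nonzero entry positive) gives (3, 2, -2, 1).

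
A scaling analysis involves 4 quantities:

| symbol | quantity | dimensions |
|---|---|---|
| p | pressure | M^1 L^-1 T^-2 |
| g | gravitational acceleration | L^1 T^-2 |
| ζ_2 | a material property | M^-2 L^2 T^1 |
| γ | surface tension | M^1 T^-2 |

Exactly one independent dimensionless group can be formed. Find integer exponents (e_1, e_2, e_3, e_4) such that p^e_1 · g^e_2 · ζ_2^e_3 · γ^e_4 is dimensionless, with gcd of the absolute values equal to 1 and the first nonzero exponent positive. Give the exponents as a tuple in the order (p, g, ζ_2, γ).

M: e_1·(1) + e_2·(0) + e_3·(-2) + e_4·(1) = 0
L: e_1·(-1) + e_2·(1) + e_3·(2) + e_4·(0) = 0
T: e_1·(-2) + e_2·(-2) + e_3·(1) + e_4·(-2) = 0
Solving this homogeneous linear system for the smallest-integer solution (first nonzero entry positive) gives (1, -3, 2, 3).

(1, -3, 2, 3)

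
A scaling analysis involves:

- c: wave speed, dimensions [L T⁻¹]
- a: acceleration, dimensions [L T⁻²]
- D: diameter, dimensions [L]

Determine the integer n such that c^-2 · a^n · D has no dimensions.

Balance the L exponent: (1)·n from a, plus −2·(1) + (1) = -1 from the rest, must sum to zero.
n − 1 = 0, so n = 1.

1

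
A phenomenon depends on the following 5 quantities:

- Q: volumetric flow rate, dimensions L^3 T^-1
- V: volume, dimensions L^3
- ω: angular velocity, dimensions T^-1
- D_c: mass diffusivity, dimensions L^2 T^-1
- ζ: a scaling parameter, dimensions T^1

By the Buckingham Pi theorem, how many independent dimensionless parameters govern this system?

There are 5 variables and 2 base dimensions (L, T).
The dimension matrix has rank 2.
Independent dimensionless groups: 5 − 2 = 3.

3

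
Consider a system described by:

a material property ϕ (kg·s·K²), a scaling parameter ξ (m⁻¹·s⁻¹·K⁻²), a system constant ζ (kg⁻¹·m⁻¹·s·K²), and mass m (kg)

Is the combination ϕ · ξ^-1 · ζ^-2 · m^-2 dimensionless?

no

Sum the exponent of each base dimension across the product:
  M: [ϕ]_M − [ξ]_M − 2·[ζ]_M − 2·[m]_M = (1) − (0) − 2·(-1) − 2·(1) = 1
  L: [ϕ]_L − [ξ]_L − 2·[ζ]_L − 2·[m]_L = (0) − (-1) − 2·(-1) − 2·(0) = 3
  T: [ϕ]_T − [ξ]_T − 2·[ζ]_T − 2·[m]_T = (1) − (-1) − 2·(1) − 2·(0) = 0
  Θ: [ϕ]_Θ − [ξ]_Θ − 2·[ζ]_Θ − 2·[m]_Θ = (2) − (-2) − 2·(2) − 2·(0) = 0
Net dimensions [M L³] ≠ [1] — not dimensionless.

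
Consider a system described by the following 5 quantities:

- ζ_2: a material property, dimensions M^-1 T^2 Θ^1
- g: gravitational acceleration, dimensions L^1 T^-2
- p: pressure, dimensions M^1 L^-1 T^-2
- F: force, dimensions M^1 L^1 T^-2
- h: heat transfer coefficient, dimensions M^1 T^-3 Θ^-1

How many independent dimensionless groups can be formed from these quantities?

1

There are 5 variables and 4 base dimensions (M, L, T, Θ).
The dimension matrix has rank 4.
Independent dimensionless groups: 5 − 4 = 1.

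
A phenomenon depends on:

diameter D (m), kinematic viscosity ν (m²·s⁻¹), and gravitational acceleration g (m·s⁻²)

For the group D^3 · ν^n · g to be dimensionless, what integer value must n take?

Balance the L exponent: (2)·n from ν, plus 3·(1) + (1) = 4 from the rest, must sum to zero.
2n + 4 = 0, so n = -2.

-2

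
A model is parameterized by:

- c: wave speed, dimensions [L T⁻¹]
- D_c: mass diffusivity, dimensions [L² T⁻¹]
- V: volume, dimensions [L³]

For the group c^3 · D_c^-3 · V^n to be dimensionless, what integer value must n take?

Balance the L exponent: (3)·n from V, plus 3·(1) − 3·(2) = -3 from the rest, must sum to zero.
3n − 3 = 0, so n = 1.

1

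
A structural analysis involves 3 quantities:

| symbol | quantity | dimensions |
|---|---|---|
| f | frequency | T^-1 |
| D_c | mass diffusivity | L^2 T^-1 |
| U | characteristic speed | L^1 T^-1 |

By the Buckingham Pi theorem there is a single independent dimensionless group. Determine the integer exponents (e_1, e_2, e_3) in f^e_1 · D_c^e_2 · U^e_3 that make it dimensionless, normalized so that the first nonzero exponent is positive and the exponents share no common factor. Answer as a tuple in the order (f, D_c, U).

L: e_1·(0) + e_2·(2) + e_3·(1) = 0
T: e_1·(-1) + e_2·(-1) + e_3·(-1) = 0
Solving this homogeneous linear system for the smallest-integer solution (first nonzero entry positive) gives (1, 1, -2).

(1, 1, -2)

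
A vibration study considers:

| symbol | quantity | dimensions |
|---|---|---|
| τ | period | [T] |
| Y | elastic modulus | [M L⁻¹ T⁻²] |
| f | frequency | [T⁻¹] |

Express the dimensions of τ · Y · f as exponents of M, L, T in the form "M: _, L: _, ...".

Collect each base-dimension exponent across the product:
  M: (0) + (1) + (0) = 1
  L: (0) + (-1) + (0) = -1
  T: (1) + (-2) + (-1) = -2
So the dimensions are [M L⁻¹ T⁻²].

M: 1, L: -1, T: -2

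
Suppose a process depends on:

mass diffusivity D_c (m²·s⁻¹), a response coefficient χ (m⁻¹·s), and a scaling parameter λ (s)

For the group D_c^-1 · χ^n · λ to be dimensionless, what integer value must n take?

Balance the L exponent: (-1)·n from χ, plus −(2) + (0) = -2 from the rest, must sum to zero.
−n − 2 = 0, so n = -2.

-2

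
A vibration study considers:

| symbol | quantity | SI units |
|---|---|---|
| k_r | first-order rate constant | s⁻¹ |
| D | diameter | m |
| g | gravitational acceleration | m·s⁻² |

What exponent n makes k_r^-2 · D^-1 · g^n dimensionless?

Balance the L exponent: (1)·n from g, plus −2·(0) − (1) = -1 from the rest, must sum to zero.
n − 1 = 0, so n = 1.

1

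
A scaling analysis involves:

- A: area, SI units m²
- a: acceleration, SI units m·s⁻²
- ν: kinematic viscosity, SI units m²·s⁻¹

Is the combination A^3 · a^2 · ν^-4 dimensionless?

yes

Sum the exponent of each base dimension across the product:
  M: 3·[A]_M + 2·[a]_M − 4·[ν]_M = 3·(0) + 2·(0) − 4·(0) = 0
  L: 3·[A]_L + 2·[a]_L − 4·[ν]_L = 3·(2) + 2·(1) − 4·(2) = 0
  T: 3·[A]_T + 2·[a]_T − 4·[ν]_T = 3·(0) + 2·(-2) − 4·(-1) = 0
  N: 3·[A]_N + 2·[a]_N − 4·[ν]_N = 3·(0) + 2·(0) − 4·(0) = 0
All base exponents vanish — dimensionless.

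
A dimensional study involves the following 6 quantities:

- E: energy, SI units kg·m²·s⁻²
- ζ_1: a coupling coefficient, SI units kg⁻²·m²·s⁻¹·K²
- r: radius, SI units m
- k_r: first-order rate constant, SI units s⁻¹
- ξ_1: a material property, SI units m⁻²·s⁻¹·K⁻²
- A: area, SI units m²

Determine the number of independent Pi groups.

There are 6 variables and 4 base dimensions (M, L, T, Θ).
The dimension matrix has rank 4.
Independent dimensionless groups: 6 − 4 = 2.

2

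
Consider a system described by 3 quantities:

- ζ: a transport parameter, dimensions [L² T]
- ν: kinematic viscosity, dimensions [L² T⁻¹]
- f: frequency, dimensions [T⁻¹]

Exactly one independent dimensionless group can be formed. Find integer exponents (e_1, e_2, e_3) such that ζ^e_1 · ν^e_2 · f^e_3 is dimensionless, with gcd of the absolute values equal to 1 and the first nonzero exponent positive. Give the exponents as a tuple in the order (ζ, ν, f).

(1, -1, 2)

L: e_1·(2) + e_2·(2) + e_3·(0) = 0
T: e_1·(1) + e_2·(-1) + e_3·(-1) = 0
Solving this homogeneous linear system for the smallest-integer solution (first nonzero entry positive) gives (1, -1, 2).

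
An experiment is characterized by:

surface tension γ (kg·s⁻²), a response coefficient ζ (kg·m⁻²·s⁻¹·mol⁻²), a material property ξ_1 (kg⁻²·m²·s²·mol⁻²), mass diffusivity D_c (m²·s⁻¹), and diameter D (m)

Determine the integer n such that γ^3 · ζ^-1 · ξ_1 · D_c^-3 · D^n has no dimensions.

Balance the L exponent: (1)·n from D, plus 3·(0) − (-2) + (2) − 3·(2) = -2 from the rest, must sum to zero.
n − 2 = 0, so n = 2.

2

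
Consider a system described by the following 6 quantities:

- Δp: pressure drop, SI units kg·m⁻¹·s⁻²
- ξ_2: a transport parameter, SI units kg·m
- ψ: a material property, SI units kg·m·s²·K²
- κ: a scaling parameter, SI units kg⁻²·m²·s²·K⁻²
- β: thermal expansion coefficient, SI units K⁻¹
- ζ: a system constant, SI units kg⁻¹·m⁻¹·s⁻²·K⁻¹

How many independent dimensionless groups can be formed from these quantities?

There are 6 variables and 4 base dimensions (M, L, T, Θ).
The dimension matrix has rank 4.
Independent dimensionless groups: 6 − 4 = 2.

2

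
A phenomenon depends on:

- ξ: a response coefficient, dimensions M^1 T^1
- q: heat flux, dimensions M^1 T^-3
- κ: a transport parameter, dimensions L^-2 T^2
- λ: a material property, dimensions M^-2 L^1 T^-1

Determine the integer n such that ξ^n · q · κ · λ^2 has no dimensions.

Balance the M exponent: (1)·n from ξ, plus (1) + (0) + 2·(-2) = -3 from the rest, must sum to zero.
n − 3 = 0, so n = 3.

3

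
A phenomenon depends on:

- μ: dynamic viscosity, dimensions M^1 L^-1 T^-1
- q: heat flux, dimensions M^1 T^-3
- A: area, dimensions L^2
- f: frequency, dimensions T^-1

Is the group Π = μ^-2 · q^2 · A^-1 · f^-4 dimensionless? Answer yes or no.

Sum the exponent of each base dimension across the product:
  M: −2·[μ]_M + 2·[q]_M − [A]_M − 4·[f]_M = −2·(1) + 2·(1) − (0) − 4·(0) = 0
  L: −2·[μ]_L + 2·[q]_L − [A]_L − 4·[f]_L = −2·(-1) + 2·(0) − (2) − 4·(0) = 0
  T: −2·[μ]_T + 2·[q]_T − [A]_T − 4·[f]_T = −2·(-1) + 2·(-3) − (0) − 4·(-1) = 0
  Θ: −2·[μ]_Θ + 2·[q]_Θ − [A]_Θ − 4·[f]_Θ = −2·(0) + 2·(0) − (0) − 4·(0) = 0
All base exponents vanish — dimensionless.

yes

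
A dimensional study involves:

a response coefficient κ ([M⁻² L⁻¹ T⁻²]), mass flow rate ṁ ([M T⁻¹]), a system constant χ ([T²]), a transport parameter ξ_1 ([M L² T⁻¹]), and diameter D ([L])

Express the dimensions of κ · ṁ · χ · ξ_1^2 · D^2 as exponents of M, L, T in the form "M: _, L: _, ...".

M: 1, L: 5, T: -3

Collect each base-dimension exponent across the product:
  M: (-2) + (1) + (0) + 2·(1) + 2·(0) = 1
  L: (-1) + (0) + (0) + 2·(2) + 2·(1) = 5
  T: (-2) + (-1) + (2) + 2·(-1) + 2·(0) = -3
So the dimensions are [M L⁵ T⁻³].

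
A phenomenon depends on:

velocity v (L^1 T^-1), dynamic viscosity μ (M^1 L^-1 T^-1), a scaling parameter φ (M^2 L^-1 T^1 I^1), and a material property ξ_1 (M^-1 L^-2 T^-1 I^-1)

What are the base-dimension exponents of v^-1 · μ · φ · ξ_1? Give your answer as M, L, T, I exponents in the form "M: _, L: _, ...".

Collect each base-dimension exponent across the product:
  M: −(0) + (1) + (2) + (-1) = 2
  L: −(1) + (-1) + (-1) + (-2) = -5
  T: −(-1) + (-1) + (1) + (-1) = 0
  I: −(0) + (0) + (1) + (-1) = 0
So the dimensions are [M² L⁻⁵].

M: 2, L: -5, T: 0, I: 0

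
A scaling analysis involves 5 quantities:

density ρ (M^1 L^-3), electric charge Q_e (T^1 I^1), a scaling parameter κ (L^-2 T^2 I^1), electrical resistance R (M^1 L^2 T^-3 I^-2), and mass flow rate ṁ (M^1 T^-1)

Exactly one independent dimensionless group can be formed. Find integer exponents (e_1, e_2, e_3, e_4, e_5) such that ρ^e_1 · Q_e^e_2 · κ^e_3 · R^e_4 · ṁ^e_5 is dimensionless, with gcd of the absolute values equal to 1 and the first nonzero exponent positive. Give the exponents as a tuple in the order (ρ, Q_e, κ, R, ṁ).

(2, 4, -2, 1, -3)

M: e_1·(1) + e_2·(0) + e_3·(0) + e_4·(1) + e_5·(1) = 0
L: e_1·(-3) + e_2·(0) + e_3·(-2) + e_4·(2) + e_5·(0) = 0
T: e_1·(0) + e_2·(1) + e_3·(2) + e_4·(-3) + e_5·(-1) = 0
I: e_1·(0) + e_2·(1) + e_3·(1) + e_4·(-2) + e_5·(0) = 0
Solving this homogeneous linear system for the smallest-integer solution (first nonzero entry positive) gives (2, 4, -2, 1, -3).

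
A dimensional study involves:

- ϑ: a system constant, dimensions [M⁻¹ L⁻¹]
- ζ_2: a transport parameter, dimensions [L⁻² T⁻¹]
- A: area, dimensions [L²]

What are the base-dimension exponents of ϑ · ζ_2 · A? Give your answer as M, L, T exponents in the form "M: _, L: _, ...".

Collect each base-dimension exponent across the product:
  M: (-1) + (0) + (0) = -1
  L: (-1) + (-2) + (2) = -1
  T: (0) + (-1) + (0) = -1
So the dimensions are [M⁻¹ L⁻¹ T⁻¹].

M: -1, L: -1, T: -1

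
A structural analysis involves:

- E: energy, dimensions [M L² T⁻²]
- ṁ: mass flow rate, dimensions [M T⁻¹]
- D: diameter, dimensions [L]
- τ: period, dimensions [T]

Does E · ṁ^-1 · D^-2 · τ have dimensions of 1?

Sum the exponent of each base dimension across the product:
  M: [E]_M − [ṁ]_M − 2·[D]_M + [τ]_M = (1) − (1) − 2·(0) + (0) = 0
  L: [E]_L − [ṁ]_L − 2·[D]_L + [τ]_L = (2) − (0) − 2·(1) + (0) = 0
  T: [E]_T − [ṁ]_T − 2·[D]_T + [τ]_T = (-2) − (-1) − 2·(0) + (1) = 0
All base exponents vanish — dimensionless.

yes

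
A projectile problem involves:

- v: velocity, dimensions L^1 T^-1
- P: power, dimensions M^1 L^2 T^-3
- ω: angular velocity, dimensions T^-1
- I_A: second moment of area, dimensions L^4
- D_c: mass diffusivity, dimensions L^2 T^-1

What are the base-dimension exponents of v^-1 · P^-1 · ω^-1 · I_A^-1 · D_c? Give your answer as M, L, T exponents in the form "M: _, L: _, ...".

M: -1, L: -5, T: 4

Collect each base-dimension exponent across the product:
  M: −(0) − (1) − (0) − (0) + (0) = -1
  L: −(1) − (2) − (0) − (4) + (2) = -5
  T: −(-1) − (-3) − (-1) − (0) + (-1) = 4
So the dimensions are [M⁻¹ L⁻⁵ T⁴].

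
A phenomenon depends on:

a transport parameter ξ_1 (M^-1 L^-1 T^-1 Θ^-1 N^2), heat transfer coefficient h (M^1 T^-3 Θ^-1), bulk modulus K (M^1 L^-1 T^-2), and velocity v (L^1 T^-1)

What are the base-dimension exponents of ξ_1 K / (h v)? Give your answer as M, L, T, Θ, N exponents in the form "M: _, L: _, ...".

Collect each base-dimension exponent across the product:
  M: (-1) − (1) + (1) − (0) = -1
  L: (-1) − (0) + (-1) − (1) = -3
  T: (-1) − (-3) + (-2) − (-1) = 1
  Θ: (-1) − (-1) + (0) − (0) = 0
  N: (2) − (0) + (0) − (0) = 2
So the dimensions are [M⁻¹ L⁻³ T N²].

M: -1, L: -3, T: 1, Θ: 0, N: 2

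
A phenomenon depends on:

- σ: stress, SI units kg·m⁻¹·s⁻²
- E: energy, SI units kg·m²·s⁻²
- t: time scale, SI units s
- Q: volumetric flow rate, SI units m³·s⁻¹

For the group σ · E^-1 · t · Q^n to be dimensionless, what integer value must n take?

Balance the L exponent: (3)·n from Q, plus (-1) − (2) + (0) = -3 from the rest, must sum to zero.
3n − 3 = 0, so n = 1.

1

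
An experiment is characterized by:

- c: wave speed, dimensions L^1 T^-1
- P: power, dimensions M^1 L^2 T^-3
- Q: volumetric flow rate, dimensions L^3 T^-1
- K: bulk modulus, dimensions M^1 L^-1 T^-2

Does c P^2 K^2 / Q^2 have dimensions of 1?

Sum the exponent of each base dimension across the product:
  M: [c]_M + 2·[P]_M − 2·[Q]_M + 2·[K]_M = (0) + 2·(1) − 2·(0) + 2·(1) = 4
  L: [c]_L + 2·[P]_L − 2·[Q]_L + 2·[K]_L = (1) + 2·(2) − 2·(3) + 2·(-1) = -3
  T: [c]_T + 2·[P]_T − 2·[Q]_T + 2·[K]_T = (-1) + 2·(-3) − 2·(-1) + 2·(-2) = -9
Net dimensions [M⁴ L⁻³ T⁻⁹] ≠ [1] — not dimensionless.

no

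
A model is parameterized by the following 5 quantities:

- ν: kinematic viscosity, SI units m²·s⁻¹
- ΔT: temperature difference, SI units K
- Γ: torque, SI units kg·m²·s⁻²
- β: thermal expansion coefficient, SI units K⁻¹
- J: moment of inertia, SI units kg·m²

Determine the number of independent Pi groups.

There are 5 variables and 4 base dimensions (M, L, T, Θ).
The dimension matrix has rank 4.
Independent dimensionless groups: 5 − 4 = 1.

1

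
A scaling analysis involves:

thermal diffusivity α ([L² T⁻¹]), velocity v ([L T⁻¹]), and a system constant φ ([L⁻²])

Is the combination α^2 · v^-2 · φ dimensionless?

Sum the exponent of each base dimension across the product:
  L: 2·[α]_L − 2·[v]_L + [φ]_L = 2·(2) − 2·(1) + (-2) = 0
  T: 2·[α]_T − 2·[v]_T + [φ]_T = 2·(-1) − 2·(-1) + (0) = 0
All base exponents vanish — dimensionless.

yes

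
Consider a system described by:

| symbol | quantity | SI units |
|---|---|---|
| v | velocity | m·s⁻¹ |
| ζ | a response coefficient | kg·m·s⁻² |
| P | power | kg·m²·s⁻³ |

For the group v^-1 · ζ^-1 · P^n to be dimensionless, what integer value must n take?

Balance the M exponent: (1)·n from P, plus −(0) − (1) = -1 from the rest, must sum to zero.
n − 1 = 0, so n = 1.

1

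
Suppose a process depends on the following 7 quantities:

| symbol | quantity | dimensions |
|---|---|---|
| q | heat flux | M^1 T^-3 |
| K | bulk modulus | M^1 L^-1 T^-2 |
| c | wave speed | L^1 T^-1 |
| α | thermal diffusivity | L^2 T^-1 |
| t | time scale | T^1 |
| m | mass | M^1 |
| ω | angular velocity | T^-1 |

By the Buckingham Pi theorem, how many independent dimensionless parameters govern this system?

4

There are 7 variables and 3 base dimensions (M, L, T).
The dimension matrix has rank 3.
Independent dimensionless groups: 7 − 3 = 4.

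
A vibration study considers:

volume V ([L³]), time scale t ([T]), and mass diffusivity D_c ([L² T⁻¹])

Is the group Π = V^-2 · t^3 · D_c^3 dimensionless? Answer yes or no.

yes

Sum the exponent of each base dimension across the product:
  L: −2·[V]_L + 3·[t]_L + 3·[D_c]_L = −2·(3) + 3·(0) + 3·(2) = 0
  T: −2·[V]_T + 3·[t]_T + 3·[D_c]_T = −2·(0) + 3·(1) + 3·(-1) = 0
All base exponents vanish — dimensionless.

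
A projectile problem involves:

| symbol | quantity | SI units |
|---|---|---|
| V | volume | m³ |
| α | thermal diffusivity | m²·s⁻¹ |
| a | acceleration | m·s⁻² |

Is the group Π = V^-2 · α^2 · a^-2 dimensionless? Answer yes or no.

no

Sum the exponent of each base dimension across the product:
  L: −2·[V]_L + 2·[α]_L − 2·[a]_L = −2·(3) + 2·(2) − 2·(1) = -4
  T: −2·[V]_T + 2·[α]_T − 2·[a]_T = −2·(0) + 2·(-1) − 2·(-2) = 2
Net dimensions [L⁻⁴ T²] ≠ [1] — not dimensionless.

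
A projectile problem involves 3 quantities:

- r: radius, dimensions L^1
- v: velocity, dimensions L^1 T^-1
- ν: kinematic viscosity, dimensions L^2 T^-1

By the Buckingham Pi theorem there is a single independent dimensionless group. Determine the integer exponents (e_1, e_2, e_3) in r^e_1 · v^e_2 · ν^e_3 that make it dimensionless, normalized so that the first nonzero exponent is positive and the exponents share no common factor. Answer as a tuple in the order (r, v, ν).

L: e_1·(1) + e_2·(1) + e_3·(2) = 0
T: e_1·(0) + e_2·(-1) + e_3·(-1) = 0
Solving this homogeneous linear system for the smallest-integer solution (first nonzero entry positive) gives (1, 1, -1).

(1, 1, -1)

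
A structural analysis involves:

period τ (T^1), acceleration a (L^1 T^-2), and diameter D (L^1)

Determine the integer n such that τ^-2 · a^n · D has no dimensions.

Balance the L exponent: (1)·n from a, plus −2·(0) + (1) = 1 from the rest, must sum to zero.
n + 1 = 0, so n = -1.

-1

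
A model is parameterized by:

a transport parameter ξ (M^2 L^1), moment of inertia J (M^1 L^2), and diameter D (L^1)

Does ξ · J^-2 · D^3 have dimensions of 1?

yes

Sum the exponent of each base dimension across the product:
  M: [ξ]_M − 2·[J]_M + 3·[D]_M = (2) − 2·(1) + 3·(0) = 0
  L: [ξ]_L − 2·[J]_L + 3·[D]_L = (1) − 2·(2) + 3·(1) = 0
  T: [ξ]_T − 2·[J]_T + 3·[D]_T = (0) − 2·(0) + 3·(0) = 0
All base exponents vanish — dimensionless.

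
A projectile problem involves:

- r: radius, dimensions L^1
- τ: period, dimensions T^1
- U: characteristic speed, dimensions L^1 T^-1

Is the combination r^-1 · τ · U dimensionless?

Sum the exponent of each base dimension across the product:
  M: −[r]_M + [τ]_M + [U]_M = −(0) + (0) + (0) = 0
  L: −[r]_L + [τ]_L + [U]_L = −(1) + (0) + (1) = 0
  T: −[r]_T + [τ]_T + [U]_T = −(0) + (1) + (-1) = 0
All base exponents vanish — dimensionless.

yes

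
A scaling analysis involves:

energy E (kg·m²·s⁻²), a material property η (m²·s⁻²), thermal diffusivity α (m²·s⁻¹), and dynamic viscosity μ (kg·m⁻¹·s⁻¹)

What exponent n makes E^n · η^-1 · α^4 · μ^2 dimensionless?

-2

Balance the M exponent: (1)·n from E, plus −(0) + 4·(0) + 2·(1) = 2 from the rest, must sum to zero.
n + 2 = 0, so n = -2.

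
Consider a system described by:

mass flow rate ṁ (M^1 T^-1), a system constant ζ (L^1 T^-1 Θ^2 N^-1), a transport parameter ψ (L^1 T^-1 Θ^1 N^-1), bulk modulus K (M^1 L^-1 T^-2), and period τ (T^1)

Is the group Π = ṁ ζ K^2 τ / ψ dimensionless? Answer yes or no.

no

Sum the exponent of each base dimension across the product:
  M: [ṁ]_M + [ζ]_M − [ψ]_M + 2·[K]_M + [τ]_M = (1) + (0) − (0) + 2·(1) + (0) = 3
  L: [ṁ]_L + [ζ]_L − [ψ]_L + 2·[K]_L + [τ]_L = (0) + (1) − (1) + 2·(-1) + (0) = -2
  T: [ṁ]_T + [ζ]_T − [ψ]_T + 2·[K]_T + [τ]_T = (-1) + (-1) − (-1) + 2·(-2) + (1) = -4
  Θ: [ṁ]_Θ + [ζ]_Θ − [ψ]_Θ + 2·[K]_Θ + [τ]_Θ = (0) + (2) − (1) + 2·(0) + (0) = 1
  N: [ṁ]_N + [ζ]_N − [ψ]_N + 2·[K]_N + [τ]_N = (0) + (-1) − (-1) + 2·(0) + (0) = 0
Net dimensions [M³ L⁻² T⁻⁴ Θ] ≠ [1] — not dimensionless.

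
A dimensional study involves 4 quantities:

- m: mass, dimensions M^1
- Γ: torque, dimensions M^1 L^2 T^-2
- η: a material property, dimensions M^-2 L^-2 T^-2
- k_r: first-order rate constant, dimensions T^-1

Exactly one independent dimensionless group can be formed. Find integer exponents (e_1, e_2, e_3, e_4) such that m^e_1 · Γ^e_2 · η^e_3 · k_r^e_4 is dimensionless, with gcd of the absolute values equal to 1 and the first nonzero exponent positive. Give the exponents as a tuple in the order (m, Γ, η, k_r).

M: e_1·(1) + e_2·(1) + e_3·(-2) + e_4·(0) = 0
L: e_1·(0) + e_2·(2) + e_3·(-2) + e_4·(0) = 0
T: e_1·(0) + e_2·(-2) + e_3·(-2) + e_4·(-1) = 0
Solving this homogeneous linear system for the smallest-integer solution (first nonzero entry positive) gives (1, 1, 1, -4).

(1, 1, 1, -4)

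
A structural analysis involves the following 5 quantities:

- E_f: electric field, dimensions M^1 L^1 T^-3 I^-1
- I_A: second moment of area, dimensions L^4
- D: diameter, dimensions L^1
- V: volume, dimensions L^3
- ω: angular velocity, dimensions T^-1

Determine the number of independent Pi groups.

2

There are 5 variables and 4 base dimensions (M, L, T, I).
The dimension matrix has rank 3 (less than 4: the dimension vectors are linearly dependent).
Independent dimensionless groups: 5 − 3 = 2.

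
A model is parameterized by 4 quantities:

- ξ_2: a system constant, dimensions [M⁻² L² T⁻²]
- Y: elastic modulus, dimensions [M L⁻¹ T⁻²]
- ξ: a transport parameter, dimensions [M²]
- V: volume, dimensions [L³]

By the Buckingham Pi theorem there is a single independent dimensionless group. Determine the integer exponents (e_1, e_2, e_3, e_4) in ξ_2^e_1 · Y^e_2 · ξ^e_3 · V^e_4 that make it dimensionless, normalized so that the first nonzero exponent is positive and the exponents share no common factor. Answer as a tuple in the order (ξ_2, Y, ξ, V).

M: e_1·(-2) + e_2·(1) + e_3·(2) + e_4·(0) = 0
L: e_1·(2) + e_2·(-1) + e_3·(0) + e_4·(3) = 0
T: e_1·(-2) + e_2·(-2) + e_3·(0) + e_4·(0) = 0
Solving this homogeneous linear system for the smallest-integer solution (first nonzero entry positive) gives (2, -2, 3, -2).

(2, -2, 3, -2)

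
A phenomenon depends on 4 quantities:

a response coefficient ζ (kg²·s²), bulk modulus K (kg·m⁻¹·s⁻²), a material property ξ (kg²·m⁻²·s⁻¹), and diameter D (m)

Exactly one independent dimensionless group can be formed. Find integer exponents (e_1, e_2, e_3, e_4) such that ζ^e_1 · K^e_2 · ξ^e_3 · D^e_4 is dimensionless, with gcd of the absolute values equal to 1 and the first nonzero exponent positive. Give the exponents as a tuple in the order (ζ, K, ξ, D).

M: e_1·(2) + e_2·(1) + e_3·(2) + e_4·(0) = 0
L: e_1·(0) + e_2·(-1) + e_3·(-2) + e_4·(1) = 0
T: e_1·(2) + e_2·(-2) + e_3·(-1) + e_4·(0) = 0
Solving this homogeneous linear system for the smallest-integer solution (first nonzero entry positive) gives (1, 2, -2, -2).

(1, 2, -2, -2)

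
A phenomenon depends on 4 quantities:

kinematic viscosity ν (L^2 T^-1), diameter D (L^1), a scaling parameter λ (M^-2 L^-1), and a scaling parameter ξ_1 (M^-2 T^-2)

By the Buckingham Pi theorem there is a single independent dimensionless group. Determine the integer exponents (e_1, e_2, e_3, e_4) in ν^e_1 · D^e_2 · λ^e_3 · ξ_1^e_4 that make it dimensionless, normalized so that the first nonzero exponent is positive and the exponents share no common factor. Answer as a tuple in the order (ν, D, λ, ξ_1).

M: e_1·(0) + e_2·(0) + e_3·(-2) + e_4·(-2) = 0
L: e_1·(2) + e_2·(1) + e_3·(-1) + e_4·(0) = 0
T: e_1·(-1) + e_2·(0) + e_3·(0) + e_4·(-2) = 0
Solving this homogeneous linear system for the smallest-integer solution (first nonzero entry positive) gives (2, -3, 1, -1).

(2, -3, 1, -1)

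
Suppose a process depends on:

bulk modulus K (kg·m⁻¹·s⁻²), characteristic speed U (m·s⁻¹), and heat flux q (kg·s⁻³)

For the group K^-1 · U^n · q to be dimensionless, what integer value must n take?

-1

Balance the L exponent: (1)·n from U, plus −(-1) + (0) = 1 from the rest, must sum to zero.
n + 1 = 0, so n = -1.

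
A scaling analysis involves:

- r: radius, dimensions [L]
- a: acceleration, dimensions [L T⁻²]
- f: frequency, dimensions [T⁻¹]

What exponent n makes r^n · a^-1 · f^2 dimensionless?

1

Balance the L exponent: (1)·n from r, plus −(1) + 2·(0) = -1 from the rest, must sum to zero.
n − 1 = 0, so n = 1.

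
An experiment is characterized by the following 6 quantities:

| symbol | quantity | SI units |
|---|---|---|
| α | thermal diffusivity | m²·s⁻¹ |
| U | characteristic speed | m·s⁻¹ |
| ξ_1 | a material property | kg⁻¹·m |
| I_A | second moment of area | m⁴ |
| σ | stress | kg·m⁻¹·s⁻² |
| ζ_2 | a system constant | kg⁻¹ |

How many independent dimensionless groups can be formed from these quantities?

3

There are 6 variables and 3 base dimensions (M, L, T).
The dimension matrix has rank 3.
Independent dimensionless groups: 6 − 3 = 3.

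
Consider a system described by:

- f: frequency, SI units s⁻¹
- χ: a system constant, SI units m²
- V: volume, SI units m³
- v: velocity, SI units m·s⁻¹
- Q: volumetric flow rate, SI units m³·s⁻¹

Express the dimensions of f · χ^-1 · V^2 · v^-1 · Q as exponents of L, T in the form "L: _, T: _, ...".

L: 6, T: -1

Collect each base-dimension exponent across the product:
  L: (0) − (2) + 2·(3) − (1) + (3) = 6
  T: (-1) − (0) + 2·(0) − (-1) + (-1) = -1
So the dimensions are [L⁶ T⁻¹].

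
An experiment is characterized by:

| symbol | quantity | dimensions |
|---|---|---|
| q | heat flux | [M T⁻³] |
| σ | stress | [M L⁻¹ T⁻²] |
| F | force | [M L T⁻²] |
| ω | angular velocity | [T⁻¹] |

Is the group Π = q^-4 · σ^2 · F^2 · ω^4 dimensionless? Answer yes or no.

Sum the exponent of each base dimension across the product:
  M: −4·[q]_M + 2·[σ]_M + 2·[F]_M + 4·[ω]_M = −4·(1) + 2·(1) + 2·(1) + 4·(0) = 0
  L: −4·[q]_L + 2·[σ]_L + 2·[F]_L + 4·[ω]_L = −4·(0) + 2·(-1) + 2·(1) + 4·(0) = 0
  T: −4·[q]_T + 2·[σ]_T + 2·[F]_T + 4·[ω]_T = −4·(-3) + 2·(-2) + 2·(-2) + 4·(-1) = 0
  I: −4·[q]_I + 2·[σ]_I + 2·[F]_I + 4·[ω]_I = −4·(0) + 2·(0) + 2·(0) + 4·(0) = 0
All base exponents vanish — dimensionless.

yes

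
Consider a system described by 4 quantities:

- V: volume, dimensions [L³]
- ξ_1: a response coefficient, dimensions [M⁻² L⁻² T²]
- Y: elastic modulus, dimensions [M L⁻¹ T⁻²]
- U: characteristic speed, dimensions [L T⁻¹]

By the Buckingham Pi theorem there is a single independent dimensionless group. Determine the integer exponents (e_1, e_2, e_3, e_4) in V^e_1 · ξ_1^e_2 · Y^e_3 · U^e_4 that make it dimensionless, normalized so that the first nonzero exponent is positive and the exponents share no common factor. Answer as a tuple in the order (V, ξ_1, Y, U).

(2, 1, 2, -2)

M: e_1·(0) + e_2·(-2) + e_3·(1) + e_4·(0) = 0
L: e_1·(3) + e_2·(-2) + e_3·(-1) + e_4·(1) = 0
T: e_1·(0) + e_2·(2) + e_3·(-2) + e_4·(-1) = 0
Solving this homogeneous linear system for the smallest-integer solution (first nonzero entry positive) gives (2, 1, 2, -2).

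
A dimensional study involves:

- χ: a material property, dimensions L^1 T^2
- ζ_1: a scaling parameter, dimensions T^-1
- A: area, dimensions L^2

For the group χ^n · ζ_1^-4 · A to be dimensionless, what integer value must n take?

-2

Balance the L exponent: (1)·n from χ, plus −4·(0) + (2) = 2 from the rest, must sum to zero.
n + 2 = 0, so n = -2.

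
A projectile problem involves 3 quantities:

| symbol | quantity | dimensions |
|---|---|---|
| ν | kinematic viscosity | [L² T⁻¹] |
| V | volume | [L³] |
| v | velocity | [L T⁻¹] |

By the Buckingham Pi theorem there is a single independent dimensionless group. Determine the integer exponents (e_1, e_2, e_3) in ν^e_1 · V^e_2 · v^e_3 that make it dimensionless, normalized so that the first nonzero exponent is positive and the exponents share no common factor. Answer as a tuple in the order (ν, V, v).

L: e_1·(2) + e_2·(3) + e_3·(1) = 0
T: e_1·(-1) + e_2·(0) + e_3·(-1) = 0
Solving this homogeneous linear system for the smallest-integer solution (first nonzero entry positive) gives (3, -1, -3).

(3, -1, -3)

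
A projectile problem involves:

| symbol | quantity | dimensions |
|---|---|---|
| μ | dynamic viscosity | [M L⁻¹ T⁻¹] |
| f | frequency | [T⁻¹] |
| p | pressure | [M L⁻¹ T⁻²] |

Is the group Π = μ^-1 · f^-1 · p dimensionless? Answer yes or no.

yes

Sum the exponent of each base dimension across the product:
  M: −[μ]_M − [f]_M + [p]_M = −(1) − (0) + (1) = 0
  L: −[μ]_L − [f]_L + [p]_L = −(-1) − (0) + (-1) = 0
  T: −[μ]_T − [f]_T + [p]_T = −(-1) − (-1) + (-2) = 0
All base exponents vanish — dimensionless.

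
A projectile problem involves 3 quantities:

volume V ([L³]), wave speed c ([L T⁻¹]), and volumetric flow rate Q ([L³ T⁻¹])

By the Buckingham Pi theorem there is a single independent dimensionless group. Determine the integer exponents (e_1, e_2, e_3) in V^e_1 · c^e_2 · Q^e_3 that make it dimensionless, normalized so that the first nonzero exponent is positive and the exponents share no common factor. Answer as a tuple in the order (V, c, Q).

L: e_1·(3) + e_2·(1) + e_3·(3) = 0
T: e_1·(0) + e_2·(-1) + e_3·(-1) = 0
Solving this homogeneous linear system for the smallest-integer solution (first nonzero entry positive) gives (2, 3, -3).

(2, 3, -3)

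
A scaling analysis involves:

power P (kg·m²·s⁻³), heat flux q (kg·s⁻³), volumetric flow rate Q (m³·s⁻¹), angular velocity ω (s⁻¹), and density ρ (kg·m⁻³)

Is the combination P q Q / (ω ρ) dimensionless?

Sum the exponent of each base dimension across the product:
  M: [P]_M + [q]_M + [Q]_M − [ω]_M − [ρ]_M = (1) + (1) + (0) − (0) − (1) = 1
  L: [P]_L + [q]_L + [Q]_L − [ω]_L − [ρ]_L = (2) + (0) + (3) − (0) − (-3) = 8
  T: [P]_T + [q]_T + [Q]_T − [ω]_T − [ρ]_T = (-3) + (-3) + (-1) − (-1) − (0) = -6
Net dimensions [M L⁸ T⁻⁶] ≠ [1] — not dimensionless.

no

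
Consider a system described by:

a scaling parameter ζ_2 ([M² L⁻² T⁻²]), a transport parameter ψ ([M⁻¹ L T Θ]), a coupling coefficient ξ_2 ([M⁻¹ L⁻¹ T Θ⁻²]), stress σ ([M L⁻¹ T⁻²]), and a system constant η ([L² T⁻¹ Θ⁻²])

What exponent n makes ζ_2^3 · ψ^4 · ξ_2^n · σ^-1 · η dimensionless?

1

Balance the M exponent: (-1)·n from ξ_2, plus 3·(2) + 4·(-1) − (1) + (0) = 1 from the rest, must sum to zero.
−n + 1 = 0, so n = 1.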